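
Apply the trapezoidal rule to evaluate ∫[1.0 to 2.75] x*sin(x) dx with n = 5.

f(x) = x*sin(x)
a = 1.0, b = 2.75, n = 5
h = (b - a)/n = 0.350000

Trapezoidal rule: (h/2)[f(x₀) + 2f(x₁) + 2f(x₂) + ... + f(xₙ)]

x_0 = 1.0000, f(x_0) = 0.841471, coefficient = 1
x_1 = 1.3500, f(x_1) = 1.317227, coefficient = 2
x_2 = 1.7000, f(x_2) = 1.685830, coefficient = 2
x_3 = 2.0500, f(x_3) = 1.819093, coefficient = 2
x_4 = 2.4000, f(x_4) = 1.621112, coefficient = 2
x_5 = 2.7500, f(x_5) = 1.049568, coefficient = 1

I ≈ (0.350000/2) × 14.777561 = 2.586073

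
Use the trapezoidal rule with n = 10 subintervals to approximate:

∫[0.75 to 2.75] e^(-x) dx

f(x) = e^(-x)
a = 0.75, b = 2.75, n = 10
h = (b - a)/n = 0.200000

Trapezoidal rule: (h/2)[f(x₀) + 2f(x₁) + 2f(x₂) + ... + f(xₙ)]

x_0 = 0.7500, f(x_0) = 0.472367, coefficient = 1
x_1 = 0.9500, f(x_1) = 0.386741, coefficient = 2
x_2 = 1.1500, f(x_2) = 0.316637, coefficient = 2
x_3 = 1.3500, f(x_3) = 0.259240, coefficient = 2
x_4 = 1.5500, f(x_4) = 0.212248, coefficient = 2
x_5 = 1.7500, f(x_5) = 0.173774, coefficient = 2
x_6 = 1.9500, f(x_6) = 0.142274, coefficient = 2
x_7 = 2.1500, f(x_7) = 0.116484, coefficient = 2
x_8 = 2.3500, f(x_8) = 0.095369, coefficient = 2
x_9 = 2.5500, f(x_9) = 0.078082, coefficient = 2
x_10 = 2.7500, f(x_10) = 0.063928, coefficient = 1

I ≈ (0.200000/2) × 4.097992 = 0.409799
Exact value: 0.408439
Error: 0.001361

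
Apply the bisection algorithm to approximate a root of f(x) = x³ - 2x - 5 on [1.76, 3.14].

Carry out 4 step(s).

f(x) = x³ - 2x - 5
Initial interval: [1.76, 3.14]

Iteration 1:
  c_1 = (1.760000 + 3.140000)/2 = 2.450000
  f(c_1) = f(2.450000) = 4.806125
  f(a) × f(c) < 0, new interval: [1.760000, 2.450000]
Iteration 2:
  c_2 = (1.760000 + 2.450000)/2 = 2.105000
  f(c_2) = f(2.105000) = 0.117308
  f(a) × f(c) < 0, new interval: [1.760000, 2.105000]
Iteration 3:
  c_3 = (1.760000 + 2.105000)/2 = 1.932500
  f(c_3) = f(1.932500) = -1.647970
  f(a) × f(c) ≥ 0, new interval: [1.932500, 2.105000]
Iteration 4:
  c_4 = (1.932500 + 2.105000)/2 = 2.018750
  f(c_4) = f(2.018750) = -0.810384
  f(a) × f(c) ≥ 0, new interval: [2.018750, 2.105000]

After 4 iteration(s), the approximation is c_4 = 2.018750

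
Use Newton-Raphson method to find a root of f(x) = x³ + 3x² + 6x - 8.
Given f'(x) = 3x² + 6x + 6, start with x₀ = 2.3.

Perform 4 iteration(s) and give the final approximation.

f(x) = x³ + 3x² + 6x - 8
f'(x) = 3x² + 6x + 6
x₀ = 2.3

Newton-Raphson formula: x_{n+1} = x_n - f(x_n)/f'(x_n)

Iteration 1:
  f(2.300000) = 33.837000
  f'(2.300000) = 35.670000
  x_1 = 2.300000 - 33.837000/35.670000 = 1.351388
Iteration 2:
  f(1.351388) = 8.055043
  f'(1.351388) = 19.587073
  x_2 = 1.351388 - 8.055043/19.587073 = 0.940145
Iteration 3:
  f(0.940145) = 1.123455
  f'(0.940145) = 14.292487
  x_3 = 0.940145 - 1.123455/14.292487 = 0.861540
Iteration 4:
  f(0.861540) = 0.035477
  f'(0.861540) = 13.395997
  x_4 = 0.861540 - 0.035477/13.395997 = 0.858892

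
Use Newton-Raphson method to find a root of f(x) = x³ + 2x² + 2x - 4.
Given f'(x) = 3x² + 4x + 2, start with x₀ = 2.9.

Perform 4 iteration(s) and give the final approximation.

f(x) = x³ + 2x² + 2x - 4
f'(x) = 3x² + 4x + 2
x₀ = 2.9

Newton-Raphson formula: x_{n+1} = x_n - f(x_n)/f'(x_n)

Iteration 1:
  f(2.900000) = 43.009000
  f'(2.900000) = 38.830000
  x_1 = 2.900000 - 43.009000/38.830000 = 1.792377
Iteration 2:
  f(1.792377) = 11.768203
  f'(1.792377) = 18.807354
  x_2 = 1.792377 - 11.768203/18.807354 = 1.166654
Iteration 3:
  f(1.166654) = 2.643378
  f'(1.166654) = 10.749856
  x_3 = 1.166654 - 2.643378/10.749856 = 0.920755
Iteration 4:
  f(0.920755) = 0.317693
  f'(0.920755) = 8.226386
  x_4 = 0.920755 - 0.317693/8.226386 = 0.882136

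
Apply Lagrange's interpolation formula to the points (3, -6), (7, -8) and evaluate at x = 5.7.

Lagrange interpolation formula:
P(x) = Σ yᵢ × Lᵢ(x)
where Lᵢ(x) = Π_{j≠i} (x - xⱼ)/(xᵢ - xⱼ)

L_0(5.7) = (5.7 - 7)/(3 - 7) = 0.325000
L_1(5.7) = (5.7 - 3)/(7 - 3) = 0.675000

P(5.7) = (-6)×L_0(5.7) + (-8)×L_1(5.7)
P(5.7) = -7.350000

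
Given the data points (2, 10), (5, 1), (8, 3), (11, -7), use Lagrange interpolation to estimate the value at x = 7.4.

Lagrange interpolation formula:
P(x) = Σ yᵢ × Lᵢ(x)
where Lᵢ(x) = Π_{j≠i} (x - xⱼ)/(xᵢ - xⱼ)

L_0(7.4) = (7.4 - 5)/(2 - 5) × (7.4 - 8)/(2 - 8) × (7.4 - 11)/(2 - 11) = -0.032000
L_1(7.4) = (7.4 - 2)/(5 - 2) × (7.4 - 8)/(5 - 8) × (7.4 - 11)/(5 - 11) = 0.216000
L_2(7.4) = (7.4 - 2)/(8 - 2) × (7.4 - 5)/(8 - 5) × (7.4 - 11)/(8 - 11) = 0.864000
L_3(7.4) = (7.4 - 2)/(11 - 2) × (7.4 - 5)/(11 - 5) × (7.4 - 8)/(11 - 8) = -0.048000

P(7.4) = 10×L_0(7.4) + 1×L_1(7.4) + 3×L_2(7.4) + (-7)×L_3(7.4)
P(7.4) = 2.824000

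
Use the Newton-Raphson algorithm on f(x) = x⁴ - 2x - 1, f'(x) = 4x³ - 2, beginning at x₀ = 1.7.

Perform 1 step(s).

f(x) = x⁴ - 2x - 1
f'(x) = 4x³ - 2
x₀ = 1.7

Newton-Raphson formula: x_{n+1} = x_n - f(x_n)/f'(x_n)

Iteration 1:
  f(1.700000) = 3.952100
  f'(1.700000) = 17.652000
  x_1 = 1.700000 - 3.952100/17.652000 = 1.476110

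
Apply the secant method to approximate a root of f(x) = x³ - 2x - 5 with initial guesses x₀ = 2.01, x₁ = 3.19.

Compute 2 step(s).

f(x) = x³ - 2x - 5
x₀ = 2.01, x₁ = 3.19

Secant formula: x_{n+1} = x_n - f(x_n)(x_n - x_{n-1})/(f(x_n) - f(x_{n-1}))

Iteration 1:
  f(2.010000) = -0.899399
  f(3.190000) = 21.081759
  x_2 = 3.190000 - 21.081759×(3.190000 - 2.010000)/(21.081759 - (-0.899399))
       = 2.058282
Iteration 2:
  f(3.190000) = 21.081759
  f(2.058282) = -0.396603
  x_3 = 2.058282 - (-0.396603)×(2.058282 - 3.190000)/(-0.396603 - 21.081759)
       = 2.079179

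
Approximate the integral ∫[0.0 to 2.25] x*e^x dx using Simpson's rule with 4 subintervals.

f(x) = x*e^x
a = 0.0, b = 2.25, n = 4
h = (b - a)/n = 0.562500

Simpson's rule: (h/3)[f(x₀) + 4f(x₁) + 2f(x₂) + ... + f(xₙ)]

x_0 = 0.0000, f(x_0) = 0.000000, coefficient = 1
x_1 = 0.5625, f(x_1) = 0.987218, coefficient = 4
x_2 = 1.1250, f(x_2) = 3.465244, coefficient = 2
x_3 = 1.6875, f(x_3) = 9.122539, coefficient = 4
x_4 = 2.2500, f(x_4) = 21.347406, coefficient = 1

I ≈ (0.562500/3) × 68.716922 = 12.884423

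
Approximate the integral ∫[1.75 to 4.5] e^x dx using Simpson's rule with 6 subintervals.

f(x) = e^x
a = 1.75, b = 4.5, n = 6
h = (b - a)/n = 0.458333

Simpson's rule: (h/3)[f(x₀) + 4f(x₁) + 2f(x₂) + ... + f(xₙ)]

x_0 = 1.7500, f(x_0) = 5.754603, coefficient = 1
x_1 = 2.2083, f(x_1) = 9.100536, coefficient = 4
x_2 = 2.6667, f(x_2) = 14.391916, coefficient = 2
x_3 = 3.1250, f(x_3) = 22.759895, coefficient = 4
x_4 = 3.5833, f(x_4) = 35.993319, coefficient = 2
x_5 = 4.0417, f(x_5) = 56.921132, coefficient = 4
x_6 = 4.5000, f(x_6) = 90.017131, coefficient = 1

I ≈ (0.458333/3) × 551.668458 = 84.282681
Exact value: 84.262529
Error: 0.020153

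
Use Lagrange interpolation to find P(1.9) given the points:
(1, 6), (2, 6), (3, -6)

Lagrange interpolation formula:
P(x) = Σ yᵢ × Lᵢ(x)
where Lᵢ(x) = Π_{j≠i} (x - xⱼ)/(xᵢ - xⱼ)

L_0(1.9) = (1.9 - 2)/(1 - 2) × (1.9 - 3)/(1 - 3) = 0.055000
L_1(1.9) = (1.9 - 1)/(2 - 1) × (1.9 - 3)/(2 - 3) = 0.990000
L_2(1.9) = (1.9 - 1)/(3 - 1) × (1.9 - 2)/(3 - 2) = -0.045000

P(1.9) = 6×L_0(1.9) + 6×L_1(1.9) + (-6)×L_2(1.9)
P(1.9) = 6.540000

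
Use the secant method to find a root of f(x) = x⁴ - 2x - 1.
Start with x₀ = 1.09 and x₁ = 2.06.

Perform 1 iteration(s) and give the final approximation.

f(x) = x⁴ - 2x - 1
x₀ = 1.09, x₁ = 2.06

Secant formula: x_{n+1} = x_n - f(x_n)(x_n - x_{n-1})/(f(x_n) - f(x_{n-1}))

Iteration 1:
  f(1.090000) = -1.768418
  f(2.060000) = 12.888141
  x_2 = 2.060000 - 12.888141×(2.060000 - 1.090000)/(12.888141 - (-1.768418))
       = 1.207037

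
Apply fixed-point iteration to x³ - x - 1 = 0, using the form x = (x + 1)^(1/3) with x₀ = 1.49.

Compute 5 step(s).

Equation: x³ - x - 1 = 0
Fixed-point form: x = (x + 1)^(1/3)
x₀ = 1.49

x_1 = g(1.490000) = 1.355397
x_2 = g(1.355397) = 1.330520
x_3 = g(1.330520) = 1.325819
x_4 = g(1.325819) = 1.324927
x_5 = g(1.324927) = 1.324758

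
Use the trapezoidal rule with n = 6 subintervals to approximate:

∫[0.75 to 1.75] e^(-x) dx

f(x) = e^(-x)
a = 0.75, b = 1.75, n = 6
h = (b - a)/n = 0.166667

Trapezoidal rule: (h/2)[f(x₀) + 2f(x₁) + 2f(x₂) + ... + f(xₙ)]

x_0 = 0.7500, f(x_0) = 0.472367, coefficient = 1
x_1 = 0.9167, f(x_1) = 0.399850, coefficient = 2
x_2 = 1.0833, f(x_2) = 0.338465, coefficient = 2
x_3 = 1.2500, f(x_3) = 0.286505, coefficient = 2
x_4 = 1.4167, f(x_4) = 0.242521, coefficient = 2
x_5 = 1.5833, f(x_5) = 0.205290, coefficient = 2
x_6 = 1.7500, f(x_6) = 0.173774, coefficient = 1

I ≈ (0.166667/2) × 3.591402 = 0.299283
Exact value: 0.298593
Error: 0.000691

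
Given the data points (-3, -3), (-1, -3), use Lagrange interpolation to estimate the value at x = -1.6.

Lagrange interpolation formula:
P(x) = Σ yᵢ × Lᵢ(x)
where Lᵢ(x) = Π_{j≠i} (x - xⱼ)/(xᵢ - xⱼ)

L_0(-1.6) = (-1.6 - (-1))/(-3 - (-1)) = 0.300000
L_1(-1.6) = (-1.6 - (-3))/(-1 - (-3)) = 0.700000

P(-1.6) = (-3)×L_0(-1.6) + (-3)×L_1(-1.6)
P(-1.6) = -3.000000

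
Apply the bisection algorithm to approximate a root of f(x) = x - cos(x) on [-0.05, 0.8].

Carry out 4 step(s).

f(x) = x - cos(x)
Initial interval: [-0.05, 0.8]

Iteration 1:
  c_1 = (-0.050000 + 0.800000)/2 = 0.375000
  f(c_1) = f(0.375000) = -0.555508
  f(a) × f(c) ≥ 0, new interval: [0.375000, 0.800000]
Iteration 2:
  c_2 = (0.375000 + 0.800000)/2 = 0.587500
  f(c_2) = f(0.587500) = -0.244829
  f(a) × f(c) ≥ 0, new interval: [0.587500, 0.800000]
Iteration 3:
  c_3 = (0.587500 + 0.800000)/2 = 0.693750
  f(c_3) = f(0.693750) = -0.075104
  f(a) × f(c) ≥ 0, new interval: [0.693750, 0.800000]
Iteration 4:
  c_4 = (0.693750 + 0.800000)/2 = 0.746875
  f(c_4) = f(0.746875) = 0.013060
  f(a) × f(c) < 0, new interval: [0.693750, 0.746875]

After 4 iteration(s), the approximation is c_4 = 0.746875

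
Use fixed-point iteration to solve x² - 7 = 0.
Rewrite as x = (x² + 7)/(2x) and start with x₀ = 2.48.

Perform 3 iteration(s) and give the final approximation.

Equation: x² - 7 = 0
Fixed-point form: x = (x² + 7)/(2x)
x₀ = 2.48

x_1 = g(2.480000) = 2.651290
x_2 = g(2.651290) = 2.645757
x_3 = g(2.645757) = 2.645751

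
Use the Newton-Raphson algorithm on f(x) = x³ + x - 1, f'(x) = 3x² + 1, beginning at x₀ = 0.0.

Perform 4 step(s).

f(x) = x³ + x - 1
f'(x) = 3x² + 1
x₀ = 0.0

Newton-Raphson formula: x_{n+1} = x_n - f(x_n)/f'(x_n)

Iteration 1:
  f(0.000000) = -1.000000
  f'(0.000000) = 1.000000
  x_1 = 0.000000 - (-1.000000)/1.000000 = 1.000000
Iteration 2:
  f(1.000000) = 1.000000
  f'(1.000000) = 4.000000
  x_2 = 1.000000 - 1.000000/4.000000 = 0.750000
Iteration 3:
  f(0.750000) = 0.171875
  f'(0.750000) = 2.687500
  x_3 = 0.750000 - 0.171875/2.687500 = 0.686047
Iteration 4:
  f(0.686047) = 0.008941
  f'(0.686047) = 2.411979
  x_4 = 0.686047 - 0.008941/2.411979 = 0.682340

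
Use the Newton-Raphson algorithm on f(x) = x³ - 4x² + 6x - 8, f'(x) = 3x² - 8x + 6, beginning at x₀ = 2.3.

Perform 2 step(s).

f(x) = x³ - 4x² + 6x - 8
f'(x) = 3x² - 8x + 6
x₀ = 2.3

Newton-Raphson formula: x_{n+1} = x_n - f(x_n)/f'(x_n)

Iteration 1:
  f(2.300000) = -3.193000
  f'(2.300000) = 3.470000
  x_1 = 2.300000 - (-3.193000)/3.470000 = 3.220173
Iteration 2:
  f(3.220173) = 3.234610
  f'(3.220173) = 11.347157
  x_2 = 3.220173 - 3.234610/11.347157 = 2.935114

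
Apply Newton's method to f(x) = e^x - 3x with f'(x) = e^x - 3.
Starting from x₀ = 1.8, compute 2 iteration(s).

f(x) = e^x - 3x
f'(x) = e^x - 3
x₀ = 1.8

Newton-Raphson formula: x_{n+1} = x_n - f(x_n)/f'(x_n)

Iteration 1:
  f(1.800000) = 0.649647
  f'(1.800000) = 3.049647
  x_1 = 1.800000 - 0.649647/3.049647 = 1.586976
Iteration 2:
  f(1.586976) = 0.128015
  f'(1.586976) = 1.888943
  x_2 = 1.586976 - 0.128015/1.888943 = 1.519206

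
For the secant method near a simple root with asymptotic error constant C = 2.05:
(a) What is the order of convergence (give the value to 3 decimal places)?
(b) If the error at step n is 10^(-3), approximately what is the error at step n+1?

(a) Secant method has superlinear convergence with order φ = (1+√5)/2 ≈ 1.618.
    This means |e_{n+1}| ≈ C|e_n|^1.618.

(b) With |e_n| = 10^(-3) and C = 2.05:
    |e_{n+1}| ≈ 2.05 × (10^(-3))^1.618 = 2.05 × 10^(-4.85)

(a) ≈ 1.618 (golden ratio); (b) |e_{n+1}| ≈ 2.868e-05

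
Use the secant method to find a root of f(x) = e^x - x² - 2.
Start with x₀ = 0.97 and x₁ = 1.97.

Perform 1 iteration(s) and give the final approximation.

f(x) = e^x - x² - 2
x₀ = 0.97, x₁ = 1.97

Secant formula: x_{n+1} = x_n - f(x_n)(x_n - x_{n-1})/(f(x_n) - f(x_{n-1}))

Iteration 1:
  f(0.970000) = -0.302956
  f(1.970000) = 1.289776
  x_2 = 1.970000 - 1.289776×(1.970000 - 0.970000)/(1.289776 - (-0.302956))
       = 1.160211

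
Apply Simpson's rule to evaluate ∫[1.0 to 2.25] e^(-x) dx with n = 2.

f(x) = e^(-x)
a = 1.0, b = 2.25, n = 2
h = (b - a)/n = 0.625000

Simpson's rule: (h/3)[f(x₀) + 4f(x₁) + 2f(x₂) + ... + f(xₙ)]

x_0 = 1.0000, f(x_0) = 0.367879, coefficient = 1
x_1 = 1.6250, f(x_1) = 0.196912, coefficient = 4
x_2 = 2.2500, f(x_2) = 0.105399, coefficient = 1

I ≈ (0.625000/3) × 1.260925 = 0.262693
Exact value: 0.262480
Error: 0.000213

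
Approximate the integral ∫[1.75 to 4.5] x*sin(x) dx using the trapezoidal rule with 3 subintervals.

f(x) = x*sin(x)
a = 1.75, b = 4.5, n = 3
h = (b - a)/n = 0.916667

Trapezoidal rule: (h/2)[f(x₀) + 2f(x₁) + 2f(x₂) + ... + f(xₙ)]

x_0 = 1.7500, f(x_0) = 1.721975, coefficient = 1
x_1 = 2.6667, f(x_1) = 1.219394, coefficient = 2
x_2 = 3.5833, f(x_2) = -1.531924, coefficient = 2
x_3 = 4.5000, f(x_3) = -4.398886, coefficient = 1

I ≈ (0.916667/2) × -3.301971 = -1.513403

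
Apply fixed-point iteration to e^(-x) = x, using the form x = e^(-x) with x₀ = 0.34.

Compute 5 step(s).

Equation: e^(-x) = x
Fixed-point form: x = e^(-x)
x₀ = 0.34

x_1 = g(0.340000) = 0.711770
x_2 = g(0.711770) = 0.490775
x_3 = g(0.490775) = 0.612152
x_4 = g(0.612152) = 0.542183
x_5 = g(0.542183) = 0.581478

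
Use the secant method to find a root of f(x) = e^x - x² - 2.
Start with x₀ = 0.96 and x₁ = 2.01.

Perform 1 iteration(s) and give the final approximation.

f(x) = e^x - x² - 2
x₀ = 0.96, x₁ = 2.01

Secant formula: x_{n+1} = x_n - f(x_n)(x_n - x_{n-1})/(f(x_n) - f(x_{n-1}))

Iteration 1:
  f(0.960000) = -0.309904
  f(2.010000) = 1.423217
  x_2 = 2.010000 - 1.423217×(2.010000 - 0.960000)/(1.423217 - (-0.309904))
       = 1.147753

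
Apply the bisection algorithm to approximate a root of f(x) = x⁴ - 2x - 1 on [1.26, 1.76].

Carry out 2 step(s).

f(x) = x⁴ - 2x - 1
Initial interval: [1.26, 1.76]

Iteration 1:
  c_1 = (1.260000 + 1.760000)/2 = 1.510000
  f(c_1) = f(1.510000) = 1.178856
  f(a) × f(c) < 0, new interval: [1.260000, 1.510000]
Iteration 2:
  c_2 = (1.260000 + 1.510000)/2 = 1.385000
  f(c_2) = f(1.385000) = -0.090413
  f(a) × f(c) ≥ 0, new interval: [1.385000, 1.510000]

After 2 iteration(s), the approximation is c_2 = 1.385000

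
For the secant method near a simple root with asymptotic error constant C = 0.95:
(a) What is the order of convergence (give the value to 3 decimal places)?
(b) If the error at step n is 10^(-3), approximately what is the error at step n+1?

(a) Secant method has superlinear convergence with order φ = (1+√5)/2 ≈ 1.618.
    This means |e_{n+1}| ≈ C|e_n|^1.618.

(b) With |e_n| = 10^(-3) and C = 0.95:
    |e_{n+1}| ≈ 0.95 × (10^(-3))^1.618 = 0.95 × 10^(-4.85)

(a) ≈ 1.618 (golden ratio); (b) |e_{n+1}| ≈ 1.329e-05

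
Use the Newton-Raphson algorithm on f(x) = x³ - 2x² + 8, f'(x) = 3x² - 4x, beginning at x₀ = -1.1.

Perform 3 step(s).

f(x) = x³ - 2x² + 8
f'(x) = 3x² - 4x
x₀ = -1.1

Newton-Raphson formula: x_{n+1} = x_n - f(x_n)/f'(x_n)

Iteration 1:
  f(-1.100000) = 4.249000
  f'(-1.100000) = 8.030000
  x_1 = -1.100000 - 4.249000/8.030000 = -1.629141
Iteration 2:
  f(-1.629141) = -1.632101
  f'(-1.629141) = 14.478861
  x_2 = -1.629141 - (-1.632101)/14.478861 = -1.516418
Iteration 3:
  f(-1.516418) = -0.086083
  f'(-1.516418) = 12.964239
  x_3 = -1.516418 - (-0.086083)/12.964239 = -1.509778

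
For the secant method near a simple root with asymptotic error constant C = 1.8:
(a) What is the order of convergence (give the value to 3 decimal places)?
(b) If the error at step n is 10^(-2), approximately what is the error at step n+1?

(a) Secant method has superlinear convergence with order φ = (1+√5)/2 ≈ 1.618.
    This means |e_{n+1}| ≈ C|e_n|^1.618.

(b) With |e_n| = 10^(-2) and C = 1.8:
    |e_{n+1}| ≈ 1.8 × (10^(-2))^1.618 = 1.8 × 10^(-3.24)

(a) ≈ 1.618 (golden ratio); (b) |e_{n+1}| ≈ 1.045e-03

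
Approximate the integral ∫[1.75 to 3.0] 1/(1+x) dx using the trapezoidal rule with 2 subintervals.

f(x) = 1/(1+x)
a = 1.75, b = 3.0, n = 2
h = (b - a)/n = 0.625000

Trapezoidal rule: (h/2)[f(x₀) + 2f(x₁) + 2f(x₂) + ... + f(xₙ)]

x_0 = 1.7500, f(x_0) = 0.363636, coefficient = 1
x_1 = 2.3750, f(x_1) = 0.296296, coefficient = 2
x_2 = 3.0000, f(x_2) = 0.250000, coefficient = 1

I ≈ (0.625000/2) × 1.206229 = 0.376947
Exact value: 0.374693
Error: 0.002253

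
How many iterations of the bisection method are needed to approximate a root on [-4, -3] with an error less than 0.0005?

We need (b-a)/2^n ≤ 0.0005
(-3 - (-4))/2^n ≤ 0.0005
1/2^n ≤ 0.0005
2^n ≥ 2000
n ≥ log₂(2000) = 10.97
n ≥ 11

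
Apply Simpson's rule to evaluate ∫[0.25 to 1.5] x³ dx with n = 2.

f(x) = x³
a = 0.25, b = 1.5, n = 2
h = (b - a)/n = 0.625000

Simpson's rule: (h/3)[f(x₀) + 4f(x₁) + 2f(x₂) + ... + f(xₙ)]

x_0 = 0.2500, f(x_0) = 0.015625, coefficient = 1
x_1 = 0.8750, f(x_1) = 0.669922, coefficient = 4
x_2 = 1.5000, f(x_2) = 3.375000, coefficient = 1

I ≈ (0.625000/3) × 6.070312 = 1.264648
Exact value: 1.264648
Error: 0.000000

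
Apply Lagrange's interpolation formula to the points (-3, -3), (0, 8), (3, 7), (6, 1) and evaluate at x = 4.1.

Lagrange interpolation formula:
P(x) = Σ yᵢ × Lᵢ(x)
where Lᵢ(x) = Π_{j≠i} (x - xⱼ)/(xᵢ - xⱼ)

L_0(4.1) = (4.1 - 0)/(-3 - 0) × (4.1 - 3)/(-3 - 3) × (4.1 - 6)/(-3 - 6) = 0.052895
L_1(4.1) = (4.1 - (-3))/(0 - (-3)) × (4.1 - 3)/(0 - 3) × (4.1 - 6)/(0 - 6) = -0.274796
L_2(4.1) = (4.1 - (-3))/(3 - (-3)) × (4.1 - 0)/(3 - 0) × (4.1 - 6)/(3 - 6) = 1.024241
L_3(4.1) = (4.1 - (-3))/(6 - (-3)) × (4.1 - 0)/(6 - 0) × (4.1 - 3)/(6 - 3) = 0.197660

P(4.1) = (-3)×L_0(4.1) + 8×L_1(4.1) + 7×L_2(4.1) + 1×L_3(4.1)
P(4.1) = 5.010290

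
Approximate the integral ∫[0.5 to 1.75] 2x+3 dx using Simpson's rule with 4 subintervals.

f(x) = 2x+3
a = 0.5, b = 1.75, n = 4
h = (b - a)/n = 0.312500

Simpson's rule: (h/3)[f(x₀) + 4f(x₁) + 2f(x₂) + ... + f(xₙ)]

x_0 = 0.5000, f(x_0) = 4.000000, coefficient = 1
x_1 = 0.8125, f(x_1) = 4.625000, coefficient = 4
x_2 = 1.1250, f(x_2) = 5.250000, coefficient = 2
x_3 = 1.4375, f(x_3) = 5.875000, coefficient = 4
x_4 = 1.7500, f(x_4) = 6.500000, coefficient = 1

I ≈ (0.312500/3) × 63.000000 = 6.562500
Exact value: 6.562500
Error: 0.000000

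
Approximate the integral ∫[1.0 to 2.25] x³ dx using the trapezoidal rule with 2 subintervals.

f(x) = x³
a = 1.0, b = 2.25, n = 2
h = (b - a)/n = 0.625000

Trapezoidal rule: (h/2)[f(x₀) + 2f(x₁) + 2f(x₂) + ... + f(xₙ)]

x_0 = 1.0000, f(x_0) = 1.000000, coefficient = 1
x_1 = 1.6250, f(x_1) = 4.291016, coefficient = 2
x_2 = 2.2500, f(x_2) = 11.390625, coefficient = 1

I ≈ (0.625000/2) × 20.972656 = 6.553955
Exact value: 6.157227
Error: 0.396729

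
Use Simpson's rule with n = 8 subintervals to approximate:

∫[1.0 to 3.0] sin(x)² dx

f(x) = sin(x)²
a = 1.0, b = 3.0, n = 8
h = (b - a)/n = 0.250000

Simpson's rule: (h/3)[f(x₀) + 4f(x₁) + 2f(x₂) + ... + f(xₙ)]

x_0 = 1.0000, f(x_0) = 0.708073, coefficient = 1
x_1 = 1.2500, f(x_1) = 0.900572, coefficient = 4
x_2 = 1.5000, f(x_2) = 0.994996, coefficient = 2
x_3 = 1.7500, f(x_3) = 0.968228, coefficient = 4
x_4 = 2.0000, f(x_4) = 0.826822, coefficient = 2
x_5 = 2.2500, f(x_5) = 0.605398, coefficient = 4
x_6 = 2.5000, f(x_6) = 0.358169, coefficient = 2
x_7 = 2.7500, f(x_7) = 0.145665, coefficient = 4
x_8 = 3.0000, f(x_8) = 0.019915, coefficient = 1

I ≈ (0.250000/3) × 15.567415 = 1.297285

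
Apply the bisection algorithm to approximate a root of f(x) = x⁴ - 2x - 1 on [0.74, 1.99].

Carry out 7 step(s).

f(x) = x⁴ - 2x - 1
Initial interval: [0.74, 1.99]

Iteration 1:
  c_1 = (0.740000 + 1.990000)/2 = 1.365000
  f(c_1) = f(1.365000) = -0.258393
  f(a) × f(c) ≥ 0, new interval: [1.365000, 1.990000]
Iteration 2:
  c_2 = (1.365000 + 1.990000)/2 = 1.677500
  f(c_2) = f(1.677500) = 3.563631
  f(a) × f(c) < 0, new interval: [1.365000, 1.677500]
Iteration 3:
  c_3 = (1.365000 + 1.677500)/2 = 1.521250
  f(c_3) = f(1.521250) = 1.313029
  f(a) × f(c) < 0, new interval: [1.365000, 1.521250]
Iteration 4:
  c_4 = (1.365000 + 1.521250)/2 = 1.443125
  f(c_4) = f(1.443125) = 0.451013
  f(a) × f(c) < 0, new interval: [1.365000, 1.443125]
Iteration 5:
  c_5 = (1.365000 + 1.443125)/2 = 1.404062
  f(c_5) = f(1.404062) = 0.078259
  f(a) × f(c) < 0, new interval: [1.365000, 1.404062]
Iteration 6:
  c_6 = (1.365000 + 1.404062)/2 = 1.384531
  f(c_6) = f(1.384531) = -0.094454
  f(a) × f(c) ≥ 0, new interval: [1.384531, 1.404062]
Iteration 7:
  c_7 = (1.384531 + 1.404062)/2 = 1.394297
  f(c_7) = f(1.394297) = -0.009210
  f(a) × f(c) ≥ 0, new interval: [1.394297, 1.404062]

After 7 iteration(s), the approximation is c_7 = 1.394297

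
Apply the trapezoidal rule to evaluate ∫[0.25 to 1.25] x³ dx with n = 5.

f(x) = x³
a = 0.25, b = 1.25, n = 5
h = (b - a)/n = 0.200000

Trapezoidal rule: (h/2)[f(x₀) + 2f(x₁) + 2f(x₂) + ... + f(xₙ)]

x_0 = 0.2500, f(x_0) = 0.015625, coefficient = 1
x_1 = 0.4500, f(x_1) = 0.091125, coefficient = 2
x_2 = 0.6500, f(x_2) = 0.274625, coefficient = 2
x_3 = 0.8500, f(x_3) = 0.614125, coefficient = 2
x_4 = 1.0500, f(x_4) = 1.157625, coefficient = 2
x_5 = 1.2500, f(x_5) = 1.953125, coefficient = 1

I ≈ (0.200000/2) × 6.243750 = 0.624375
Exact value: 0.609375
Error: 0.015000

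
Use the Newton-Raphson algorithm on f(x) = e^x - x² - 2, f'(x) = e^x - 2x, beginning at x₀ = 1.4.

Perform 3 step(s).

f(x) = e^x - x² - 2
f'(x) = e^x - 2x
x₀ = 1.4

Newton-Raphson formula: x_{n+1} = x_n - f(x_n)/f'(x_n)

Iteration 1:
  f(1.400000) = 0.095200
  f'(1.400000) = 1.255200
  x_1 = 1.400000 - 0.095200/1.255200 = 1.324156
Iteration 2:
  f(1.324156) = 0.005622
  f'(1.324156) = 1.110699
  x_2 = 1.324156 - 0.005622/1.110699 = 1.319094
Iteration 3:
  f(1.319094) = 0.000022
  f'(1.319094) = 1.101843
  x_3 = 1.319094 - 0.000022/1.101843 = 1.319074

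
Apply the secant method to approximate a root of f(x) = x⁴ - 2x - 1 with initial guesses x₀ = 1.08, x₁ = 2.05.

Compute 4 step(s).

f(x) = x⁴ - 2x - 1
x₀ = 1.08, x₁ = 2.05

Secant formula: x_{n+1} = x_n - f(x_n)(x_n - x_{n-1})/(f(x_n) - f(x_{n-1}))

Iteration 1:
  f(1.080000) = -1.799511
  f(2.050000) = 12.561006
  x_2 = 2.050000 - 12.561006×(2.050000 - 1.080000)/(12.561006 - (-1.799511))
       = 1.201550
Iteration 2:
  f(2.050000) = 12.561006
  f(1.201550) = -1.318764
  x_3 = 1.201550 - (-1.318764)×(1.201550 - 2.050000)/(-1.318764 - 12.561006)
       = 1.282164
Iteration 3:
  f(1.201550) = -1.318764
  f(1.282164) = -0.861772
  x_4 = 1.282164 - (-0.861772)×(1.282164 - 1.201550)/(-0.861772 - (-1.318764))
       = 1.434182
Iteration 4:
  f(1.282164) = -0.861772
  f(1.434182) = 0.362385
  x_5 = 1.434182 - 0.362385×(1.434182 - 1.282164)/(0.362385 - (-0.861772))
       = 1.389181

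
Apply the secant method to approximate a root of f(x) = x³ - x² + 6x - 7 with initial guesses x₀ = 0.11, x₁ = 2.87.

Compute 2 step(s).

f(x) = x³ - x² + 6x - 7
x₀ = 0.11, x₁ = 2.87

Secant formula: x_{n+1} = x_n - f(x_n)(x_n - x_{n-1})/(f(x_n) - f(x_{n-1}))

Iteration 1:
  f(0.110000) = -6.350769
  f(2.870000) = 25.623003
  x_2 = 2.870000 - 25.623003×(2.870000 - 0.110000)/(25.623003 - (-6.350769))
       = 0.658203
Iteration 2:
  f(2.870000) = 25.623003
  f(0.658203) = -3.198858
  x_3 = 0.658203 - (-3.198858)×(0.658203 - 2.870000)/(-3.198858 - 25.623003)
       = 0.903684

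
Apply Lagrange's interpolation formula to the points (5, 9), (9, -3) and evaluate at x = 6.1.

Lagrange interpolation formula:
P(x) = Σ yᵢ × Lᵢ(x)
where Lᵢ(x) = Π_{j≠i} (x - xⱼ)/(xᵢ - xⱼ)

L_0(6.1) = (6.1 - 9)/(5 - 9) = 0.725000
L_1(6.1) = (6.1 - 5)/(9 - 5) = 0.275000

P(6.1) = 9×L_0(6.1) + (-3)×L_1(6.1)
P(6.1) = 5.700000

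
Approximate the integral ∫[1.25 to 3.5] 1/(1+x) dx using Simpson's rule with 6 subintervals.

f(x) = 1/(1+x)
a = 1.25, b = 3.5, n = 6
h = (b - a)/n = 0.375000

Simpson's rule: (h/3)[f(x₀) + 4f(x₁) + 2f(x₂) + ... + f(xₙ)]

x_0 = 1.2500, f(x_0) = 0.444444, coefficient = 1
x_1 = 1.6250, f(x_1) = 0.380952, coefficient = 4
x_2 = 2.0000, f(x_2) = 0.333333, coefficient = 2
x_3 = 2.3750, f(x_3) = 0.296296, coefficient = 4
x_4 = 2.7500, f(x_4) = 0.266667, coefficient = 2
x_5 = 3.1250, f(x_5) = 0.242424, coefficient = 4
x_6 = 3.5000, f(x_6) = 0.222222, coefficient = 1

I ≈ (0.375000/3) × 5.545358 = 0.693170
Exact value: 0.693147
Error: 0.000023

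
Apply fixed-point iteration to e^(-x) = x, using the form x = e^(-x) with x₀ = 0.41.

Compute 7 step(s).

Equation: e^(-x) = x
Fixed-point form: x = e^(-x)
x₀ = 0.41

x_1 = g(0.410000) = 0.663650
x_2 = g(0.663650) = 0.514968
x_3 = g(0.514968) = 0.597520
x_4 = g(0.597520) = 0.550175
x_5 = g(0.550175) = 0.576849
x_6 = g(0.576849) = 0.561665
x_7 = g(0.561665) = 0.570259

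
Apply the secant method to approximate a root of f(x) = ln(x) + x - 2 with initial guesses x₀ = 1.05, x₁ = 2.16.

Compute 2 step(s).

f(x) = ln(x) + x - 2
x₀ = 1.05, x₁ = 2.16

Secant formula: x_{n+1} = x_n - f(x_n)(x_n - x_{n-1})/(f(x_n) - f(x_{n-1}))

Iteration 1:
  f(1.050000) = -0.901210
  f(2.160000) = 0.930108
  x_2 = 2.160000 - 0.930108×(2.160000 - 1.050000)/(0.930108 - (-0.901210))
       = 1.596242
Iteration 2:
  f(2.160000) = 0.930108
  f(1.596242) = 0.063894
  x_3 = 1.596242 - 0.063894×(1.596242 - 2.160000)/(0.063894 - 0.930108)
       = 1.554658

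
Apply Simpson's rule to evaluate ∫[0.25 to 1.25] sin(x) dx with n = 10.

f(x) = sin(x)
a = 0.25, b = 1.25, n = 10
h = (b - a)/n = 0.100000

Simpson's rule: (h/3)[f(x₀) + 4f(x₁) + 2f(x₂) + ... + f(xₙ)]

x_0 = 0.2500, f(x_0) = 0.247404, coefficient = 1
x_1 = 0.3500, f(x_1) = 0.342898, coefficient = 4
x_2 = 0.4500, f(x_2) = 0.434966, coefficient = 2
x_3 = 0.5500, f(x_3) = 0.522687, coefficient = 4
x_4 = 0.6500, f(x_4) = 0.605186, coefficient = 2
x_5 = 0.7500, f(x_5) = 0.681639, coefficient = 4
x_6 = 0.8500, f(x_6) = 0.751280, coefficient = 2
x_7 = 0.9500, f(x_7) = 0.813416, coefficient = 4
x_8 = 1.0500, f(x_8) = 0.867423, coefficient = 2
x_9 = 1.1500, f(x_9) = 0.912764, coefficient = 4
x_10 = 1.2500, f(x_10) = 0.948985, coefficient = 1

I ≈ (0.100000/3) × 19.607713 = 0.653590
Exact value: 0.653590
Error: 0.000000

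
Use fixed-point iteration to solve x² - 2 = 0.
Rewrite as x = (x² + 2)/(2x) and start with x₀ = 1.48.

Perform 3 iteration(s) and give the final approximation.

Equation: x² - 2 = 0
Fixed-point form: x = (x² + 2)/(2x)
x₀ = 1.48

x_1 = g(1.480000) = 1.415676
x_2 = g(1.415676) = 1.414214
x_3 = g(1.414214) = 1.414214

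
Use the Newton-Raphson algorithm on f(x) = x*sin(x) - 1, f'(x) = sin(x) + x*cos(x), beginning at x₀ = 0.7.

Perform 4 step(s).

f(x) = x*sin(x) - 1
f'(x) = sin(x) + x*cos(x)
x₀ = 0.7

Newton-Raphson formula: x_{n+1} = x_n - f(x_n)/f'(x_n)

Iteration 1:
  f(0.700000) = -0.549048
  f'(0.700000) = 1.179607
  x_1 = 0.700000 - (-0.549048)/1.179607 = 1.165450
Iteration 2:
  f(1.165450) = 0.071008
  f'(1.165450) = 1.378546
  x_2 = 1.165450 - 0.071008/1.378546 = 1.113940
Iteration 3:
  f(1.113940) = -0.000301
  f'(1.113940) = 1.388835
  x_3 = 1.113940 - (-0.000301)/1.388835 = 1.114157
Iteration 4:
  f(1.114157) = 0.000000
  f'(1.114157) = 1.388809
  x_4 = 1.114157 - 0.000000/1.388809 = 1.114157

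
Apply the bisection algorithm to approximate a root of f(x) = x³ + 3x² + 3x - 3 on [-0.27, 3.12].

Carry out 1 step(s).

f(x) = x³ + 3x² + 3x - 3
Initial interval: [-0.27, 3.12]

Iteration 1:
  c_1 = (-0.270000 + 3.120000)/2 = 1.425000
  f(c_1) = f(1.425000) = 10.260516
  f(a) × f(c) < 0, new interval: [-0.270000, 1.425000]

After 1 iteration(s), the approximation is c_1 = 1.425000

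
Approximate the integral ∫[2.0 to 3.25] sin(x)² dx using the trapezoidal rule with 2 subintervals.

f(x) = sin(x)²
a = 2.0, b = 3.25, n = 2
h = (b - a)/n = 0.625000

Trapezoidal rule: (h/2)[f(x₀) + 2f(x₁) + 2f(x₂) + ... + f(xₙ)]

x_0 = 2.0000, f(x_0) = 0.826822, coefficient = 1
x_1 = 2.6250, f(x_1) = 0.243957, coefficient = 2
x_2 = 3.2500, f(x_2) = 0.011706, coefficient = 1

I ≈ (0.625000/2) × 1.326443 = 0.414513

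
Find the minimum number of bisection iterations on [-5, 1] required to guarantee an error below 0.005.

We need (b-a)/2^n ≤ 0.005
(1 - (-5))/2^n ≤ 0.005
6/2^n ≤ 0.005
2^n ≥ 1200
n ≥ log₂(1200) = 10.23
n ≥ 11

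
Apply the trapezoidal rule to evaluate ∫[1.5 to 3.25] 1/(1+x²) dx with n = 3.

f(x) = 1/(1+x²)
a = 1.5, b = 3.25, n = 3
h = (b - a)/n = 0.583333

Trapezoidal rule: (h/2)[f(x₀) + 2f(x₁) + 2f(x₂) + ... + f(xₙ)]

x_0 = 1.5000, f(x_0) = 0.307692, coefficient = 1
x_1 = 2.0833, f(x_1) = 0.187256, coefficient = 2
x_2 = 2.6667, f(x_2) = 0.123288, coefficient = 2
x_3 = 3.2500, f(x_3) = 0.086486, coefficient = 1

I ≈ (0.583333/2) × 1.015266 = 0.296119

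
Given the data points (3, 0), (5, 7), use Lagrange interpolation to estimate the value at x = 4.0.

Lagrange interpolation formula:
P(x) = Σ yᵢ × Lᵢ(x)
where Lᵢ(x) = Π_{j≠i} (x - xⱼ)/(xᵢ - xⱼ)

L_0(4.0) = (4.0 - 5)/(3 - 5) = 0.500000
L_1(4.0) = (4.0 - 3)/(5 - 3) = 0.500000

P(4.0) = 0×L_0(4.0) + 7×L_1(4.0)
P(4.0) = 3.500000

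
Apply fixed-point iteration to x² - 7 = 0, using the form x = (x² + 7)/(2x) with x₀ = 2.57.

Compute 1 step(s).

Equation: x² - 7 = 0
Fixed-point form: x = (x² + 7)/(2x)
x₀ = 2.57

x_1 = g(2.570000) = 2.646868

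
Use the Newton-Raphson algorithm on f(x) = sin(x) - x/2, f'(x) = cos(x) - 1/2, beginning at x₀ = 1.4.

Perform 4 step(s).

f(x) = sin(x) - x/2
f'(x) = cos(x) - 1/2
x₀ = 1.4

Newton-Raphson formula: x_{n+1} = x_n - f(x_n)/f'(x_n)

Iteration 1:
  f(1.400000) = 0.285450
  f'(1.400000) = -0.330033
  x_1 = 1.400000 - 0.285450/(-0.330033) = 2.264913
Iteration 2:
  f(2.264913) = -0.363838
  f'(2.264913) = -1.139707
  x_2 = 2.264913 - (-0.363838)/(-1.139707) = 1.945675
Iteration 3:
  f(1.945675) = -0.042286
  f'(1.945675) = -0.866160
  x_3 = 1.945675 - (-0.042286)/(-0.866160) = 1.896856
Iteration 4:
  f(1.896856) = -0.001116
  f'(1.896856) = -0.820312
  x_4 = 1.896856 - (-0.001116)/(-0.820312) = 1.895495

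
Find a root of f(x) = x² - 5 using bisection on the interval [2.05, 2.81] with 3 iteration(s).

f(x) = x² - 5
Initial interval: [2.05, 2.81]

Iteration 1:
  c_1 = (2.050000 + 2.810000)/2 = 2.430000
  f(c_1) = f(2.430000) = 0.904900
  f(a) × f(c) < 0, new interval: [2.050000, 2.430000]
Iteration 2:
  c_2 = (2.050000 + 2.430000)/2 = 2.240000
  f(c_2) = f(2.240000) = 0.017600
  f(a) × f(c) < 0, new interval: [2.050000, 2.240000]
Iteration 3:
  c_3 = (2.050000 + 2.240000)/2 = 2.145000
  f(c_3) = f(2.145000) = -0.398975
  f(a) × f(c) ≥ 0, new interval: [2.145000, 2.240000]

After 3 iteration(s), the approximation is c_3 = 2.145000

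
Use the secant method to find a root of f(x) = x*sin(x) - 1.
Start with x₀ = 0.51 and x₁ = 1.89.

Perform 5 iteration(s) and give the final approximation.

f(x) = x*sin(x) - 1
x₀ = 0.51, x₁ = 1.89

Secant formula: x_{n+1} = x_n - f(x_n)(x_n - x_{n-1})/(f(x_n) - f(x_{n-1}))

Iteration 1:
  f(0.510000) = -0.751030
  f(1.890000) = 0.794528
  x_2 = 1.890000 - 0.794528×(1.890000 - 0.510000)/(0.794528 - (-0.751030))
       = 1.180581
Iteration 2:
  f(1.890000) = 0.794528
  f(1.180581) = 0.091833
  x_3 = 1.180581 - 0.091833×(1.180581 - 1.890000)/(0.091833 - 0.794528)
       = 1.087869
Iteration 3:
  f(1.180581) = 0.091833
  f(1.087869) = -0.036540
  x_4 = 1.087869 - (-0.036540)×(1.087869 - 1.180581)/(-0.036540 - 0.091833)
       = 1.114259
Iteration 4:
  f(1.087869) = -0.036540
  f(1.114259) = 0.000141
  x_5 = 1.114259 - 0.000141×(1.114259 - 1.087869)/(0.000141 - (-0.036540))
       = 1.114157
Iteration 5:
  f(1.114259) = 0.000141
  f(1.114157) = 0.000000
  x_6 = 1.114157 - 0.000000×(1.114157 - 1.114259)/(0.000000 - 0.000141)
       = 1.114157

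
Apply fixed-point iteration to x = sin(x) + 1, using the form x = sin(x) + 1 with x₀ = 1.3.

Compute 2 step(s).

Equation: x = sin(x) + 1
Fixed-point form: x = sin(x) + 1
x₀ = 1.3

x_1 = g(1.300000) = 1.963558
x_2 = g(1.963558) = 1.923856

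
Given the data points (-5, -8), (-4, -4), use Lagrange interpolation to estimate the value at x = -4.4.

Lagrange interpolation formula:
P(x) = Σ yᵢ × Lᵢ(x)
where Lᵢ(x) = Π_{j≠i} (x - xⱼ)/(xᵢ - xⱼ)

L_0(-4.4) = (-4.4 - (-4))/(-5 - (-4)) = 0.400000
L_1(-4.4) = (-4.4 - (-5))/(-4 - (-5)) = 0.600000

P(-4.4) = (-8)×L_0(-4.4) + (-4)×L_1(-4.4)
P(-4.4) = -5.600000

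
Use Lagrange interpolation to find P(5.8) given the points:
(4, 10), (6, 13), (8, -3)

Lagrange interpolation formula:
P(x) = Σ yᵢ × Lᵢ(x)
where Lᵢ(x) = Π_{j≠i} (x - xⱼ)/(xᵢ - xⱼ)

L_0(5.8) = (5.8 - 6)/(4 - 6) × (5.8 - 8)/(4 - 8) = 0.055000
L_1(5.8) = (5.8 - 4)/(6 - 4) × (5.8 - 8)/(6 - 8) = 0.990000
L_2(5.8) = (5.8 - 4)/(8 - 4) × (5.8 - 6)/(8 - 6) = -0.045000

P(5.8) = 10×L_0(5.8) + 13×L_1(5.8) + (-3)×L_2(5.8)
P(5.8) = 13.555000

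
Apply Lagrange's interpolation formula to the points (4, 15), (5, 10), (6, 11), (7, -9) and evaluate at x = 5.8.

Lagrange interpolation formula:
P(x) = Σ yᵢ × Lᵢ(x)
where Lᵢ(x) = Π_{j≠i} (x - xⱼ)/(xᵢ - xⱼ)

L_0(5.8) = (5.8 - 5)/(4 - 5) × (5.8 - 6)/(4 - 6) × (5.8 - 7)/(4 - 7) = -0.032000
L_1(5.8) = (5.8 - 4)/(5 - 4) × (5.8 - 6)/(5 - 6) × (5.8 - 7)/(5 - 7) = 0.216000
L_2(5.8) = (5.8 - 4)/(6 - 4) × (5.8 - 5)/(6 - 5) × (5.8 - 7)/(6 - 7) = 0.864000
L_3(5.8) = (5.8 - 4)/(7 - 4) × (5.8 - 5)/(7 - 5) × (5.8 - 6)/(7 - 6) = -0.048000

P(5.8) = 15×L_0(5.8) + 10×L_1(5.8) + 11×L_2(5.8) + (-9)×L_3(5.8)
P(5.8) = 11.616000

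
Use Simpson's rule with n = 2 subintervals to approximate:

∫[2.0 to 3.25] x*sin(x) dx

f(x) = x*sin(x)
a = 2.0, b = 3.25, n = 2
h = (b - a)/n = 0.625000

Simpson's rule: (h/3)[f(x₀) + 4f(x₁) + 2f(x₂) + ... + f(xₙ)]

x_0 = 2.0000, f(x_0) = 1.818595, coefficient = 1
x_1 = 2.6250, f(x_1) = 1.296541, coefficient = 4
x_2 = 3.2500, f(x_2) = -0.351634, coefficient = 1

I ≈ (0.625000/3) × 6.653124 = 1.386067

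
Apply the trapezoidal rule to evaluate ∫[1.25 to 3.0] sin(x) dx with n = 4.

f(x) = sin(x)
a = 1.25, b = 3.0, n = 4
h = (b - a)/n = 0.437500

Trapezoidal rule: (h/2)[f(x₀) + 2f(x₁) + 2f(x₂) + ... + f(xₙ)]

x_0 = 1.2500, f(x_0) = 0.948985, coefficient = 1
x_1 = 1.6875, f(x_1) = 0.993198, coefficient = 2
x_2 = 2.1250, f(x_2) = 0.850320, coefficient = 2
x_3 = 2.5625, f(x_3) = 0.547265, coefficient = 2
x_4 = 3.0000, f(x_4) = 0.141120, coefficient = 1

I ≈ (0.437500/2) × 5.871669 = 1.284428
Exact value: 1.305315
Error: 0.020887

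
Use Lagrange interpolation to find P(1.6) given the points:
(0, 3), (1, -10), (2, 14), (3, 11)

Lagrange interpolation formula:
P(x) = Σ yᵢ × Lᵢ(x)
where Lᵢ(x) = Π_{j≠i} (x - xⱼ)/(xᵢ - xⱼ)

L_0(1.6) = (1.6 - 1)/(0 - 1) × (1.6 - 2)/(0 - 2) × (1.6 - 3)/(0 - 3) = -0.056000
L_1(1.6) = (1.6 - 0)/(1 - 0) × (1.6 - 2)/(1 - 2) × (1.6 - 3)/(1 - 3) = 0.448000
L_2(1.6) = (1.6 - 0)/(2 - 0) × (1.6 - 1)/(2 - 1) × (1.6 - 3)/(2 - 3) = 0.672000
L_3(1.6) = (1.6 - 0)/(3 - 0) × (1.6 - 1)/(3 - 1) × (1.6 - 2)/(3 - 2) = -0.064000

P(1.6) = 3×L_0(1.6) + (-10)×L_1(1.6) + 14×L_2(1.6) + 11×L_3(1.6)
P(1.6) = 4.056000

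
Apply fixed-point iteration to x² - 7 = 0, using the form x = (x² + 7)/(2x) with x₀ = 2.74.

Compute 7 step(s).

Equation: x² - 7 = 0
Fixed-point form: x = (x² + 7)/(2x)
x₀ = 2.74

x_1 = g(2.740000) = 2.647372
x_2 = g(2.647372) = 2.645752
x_3 = g(2.645752) = 2.645751
x_4 = g(2.645751) = 2.645751
x_5 = g(2.645751) = 2.645751
x_6 = g(2.645751) = 2.645751
x_7 = g(2.645751) = 2.645751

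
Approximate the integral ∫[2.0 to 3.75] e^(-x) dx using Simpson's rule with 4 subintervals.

f(x) = e^(-x)
a = 2.0, b = 3.75, n = 4
h = (b - a)/n = 0.437500

Simpson's rule: (h/3)[f(x₀) + 4f(x₁) + 2f(x₂) + ... + f(xₙ)]

x_0 = 2.0000, f(x_0) = 0.135335, coefficient = 1
x_1 = 2.4375, f(x_1) = 0.087379, coefficient = 4
x_2 = 2.8750, f(x_2) = 0.056416, coefficient = 2
x_3 = 3.3125, f(x_3) = 0.036425, coefficient = 4
x_4 = 3.7500, f(x_4) = 0.023518, coefficient = 1

I ≈ (0.437500/3) × 0.766901 = 0.111840
Exact value: 0.111818
Error: 0.000022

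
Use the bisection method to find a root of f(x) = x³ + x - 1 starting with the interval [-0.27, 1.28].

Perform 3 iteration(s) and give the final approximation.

f(x) = x³ + x - 1
Initial interval: [-0.27, 1.28]

Iteration 1:
  c_1 = (-0.270000 + 1.280000)/2 = 0.505000
  f(c_1) = f(0.505000) = -0.366212
  f(a) × f(c) ≥ 0, new interval: [0.505000, 1.280000]
Iteration 2:
  c_2 = (0.505000 + 1.280000)/2 = 0.892500
  f(c_2) = f(0.892500) = 0.603426
  f(a) × f(c) < 0, new interval: [0.505000, 0.892500]
Iteration 3:
  c_3 = (0.505000 + 0.892500)/2 = 0.698750
  f(c_3) = f(0.698750) = 0.039916
  f(a) × f(c) < 0, new interval: [0.505000, 0.698750]

After 3 iteration(s), the approximation is c_3 = 0.698750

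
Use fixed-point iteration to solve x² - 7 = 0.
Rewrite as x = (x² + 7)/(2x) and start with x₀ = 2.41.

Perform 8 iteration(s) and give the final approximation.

Equation: x² - 7 = 0
Fixed-point form: x = (x² + 7)/(2x)
x₀ = 2.41

x_1 = g(2.410000) = 2.657282
x_2 = g(2.657282) = 2.645776
x_3 = g(2.645776) = 2.645751
x_4 = g(2.645751) = 2.645751
x_5 = g(2.645751) = 2.645751
x_6 = g(2.645751) = 2.645751
x_7 = g(2.645751) = 2.645751
x_8 = g(2.645751) = 2.645751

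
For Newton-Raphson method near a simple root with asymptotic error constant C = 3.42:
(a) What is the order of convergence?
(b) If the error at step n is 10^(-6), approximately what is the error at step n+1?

(a) Newton-Raphson has quadratic (order 2) convergence near simple roots.
    This means |e_{n+1}| ≈ C|e_n|².

(b) With |e_n| = 10^(-6) and C = 3.42:
    |e_{n+1}| ≈ 3.42 × (10^(-6))² = 3.42 × 10^(-12)

(a) 2 (quadratic); (b) |e_{n+1}| ≈ 3.420e-12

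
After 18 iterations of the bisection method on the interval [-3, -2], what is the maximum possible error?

Bisection error bound: |error| ≤ (b-a)/2^n
|error| ≤ (-2 - (-3))/2^18 = 1/2^18
|error| ≤ 0.0000038147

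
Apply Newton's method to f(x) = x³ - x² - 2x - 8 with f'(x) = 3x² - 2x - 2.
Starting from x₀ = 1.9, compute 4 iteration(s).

f(x) = x³ - x² - 2x - 8
f'(x) = 3x² - 2x - 2
x₀ = 1.9

Newton-Raphson formula: x_{n+1} = x_n - f(x_n)/f'(x_n)

Iteration 1:
  f(1.900000) = -8.551000
  f'(1.900000) = 5.030000
  x_1 = 1.900000 - (-8.551000)/5.030000 = 3.600000
Iteration 2:
  f(3.600000) = 18.496000
  f'(3.600000) = 29.680000
  x_2 = 3.600000 - 18.496000/29.680000 = 2.976819
Iteration 3:
  f(2.976819) = 3.563855
  f'(2.976819) = 18.630723
  x_3 = 2.976819 - 3.563855/18.630723 = 2.785530
Iteration 4:
  f(2.785530) = 0.283188
  f'(2.785530) = 15.706476
  x_4 = 2.785530 - 0.283188/15.706476 = 2.767500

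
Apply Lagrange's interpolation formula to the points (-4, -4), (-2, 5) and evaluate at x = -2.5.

Lagrange interpolation formula:
P(x) = Σ yᵢ × Lᵢ(x)
where Lᵢ(x) = Π_{j≠i} (x - xⱼ)/(xᵢ - xⱼ)

L_0(-2.5) = (-2.5 - (-2))/(-4 - (-2)) = 0.250000
L_1(-2.5) = (-2.5 - (-4))/(-2 - (-4)) = 0.750000

P(-2.5) = (-4)×L_0(-2.5) + 5×L_1(-2.5)
P(-2.5) = 2.750000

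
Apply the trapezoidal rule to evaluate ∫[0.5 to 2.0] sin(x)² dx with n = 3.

f(x) = sin(x)²
a = 0.5, b = 2.0, n = 3
h = (b - a)/n = 0.500000

Trapezoidal rule: (h/2)[f(x₀) + 2f(x₁) + 2f(x₂) + ... + f(xₙ)]

x_0 = 0.5000, f(x_0) = 0.229849, coefficient = 1
x_1 = 1.0000, f(x_1) = 0.708073, coefficient = 2
x_2 = 1.5000, f(x_2) = 0.994996, coefficient = 2
x_3 = 2.0000, f(x_3) = 0.826822, coefficient = 1

I ≈ (0.500000/2) × 4.462810 = 1.115702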